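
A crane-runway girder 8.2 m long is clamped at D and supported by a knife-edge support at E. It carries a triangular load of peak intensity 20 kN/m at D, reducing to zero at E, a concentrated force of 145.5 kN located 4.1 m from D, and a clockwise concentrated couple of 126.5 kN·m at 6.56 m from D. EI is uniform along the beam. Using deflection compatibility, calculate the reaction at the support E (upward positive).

Choose R_E as the redundant. The primary structure is the cantilever fixed at D.
Free-end deflection of the primary structure under the applied loading (downward +):
  triangular load, peak 20 at the fixed end: w₀L⁴/(30EI) = 3014/EI
  point load 145.5 at a = 4.1: Pa²(3L − a)/(6EI) = 8357/EI
  clockwise couple 126.5 at a = 6.56: M₀a(2L − a)/(2EI) = 4083/EI
  δ_0 = 15454/EI
Tip deflection under a unit load at E: L³/(3EI) = 183.8/EI.
Compatibility at E: δ_0 − R_E·δ_{EE} = 0, so R_E = 15454/183.8 = 84.08 kN.

R_E = 84.08 kN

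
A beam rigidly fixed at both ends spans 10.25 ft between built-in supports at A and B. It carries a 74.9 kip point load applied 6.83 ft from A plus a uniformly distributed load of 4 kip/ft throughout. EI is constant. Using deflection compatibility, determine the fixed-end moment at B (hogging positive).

M_B = 148.8 kip·ft

Release both end moments; the primary structure is a simply-supported span AB with redundants M_A and M_B.
End rotations of the released simple span under the applied load (×1/EI):
  at A: point load 74.9 at a = 6.83: Pab(L + b)/(6LEI) = 388.9/EI
  at B: point load 74.9 at a = 6.83: Pab(L + a)/(6LEI) = 485.9/EI
  at A: UDL 4: wL³/(24EI) = 179.5/EI
  at B: UDL 4: wL³/(24EI) = 179.5/EI
  θ_A0 = 568.4/EI,  θ_B0 = 665.4/EI
Flexibility coefficients: a unit moment at one end gives L/(3EI) there and L/(6EI) at the far end, so f₁₁ = f₂₂ = 3.417/EI and f₁₂ = f₂₁ = 1.708/EI.
Compatibility — zero rotation at each built-in end:
  3.417 M_A + 1.708 M_B = 568.4
  1.708 M_A + 3.417 M_B = 665.4
Solving the pair gives M_A = 91.97 kip·ft and M_B = 148.8 kip·ft (hogging).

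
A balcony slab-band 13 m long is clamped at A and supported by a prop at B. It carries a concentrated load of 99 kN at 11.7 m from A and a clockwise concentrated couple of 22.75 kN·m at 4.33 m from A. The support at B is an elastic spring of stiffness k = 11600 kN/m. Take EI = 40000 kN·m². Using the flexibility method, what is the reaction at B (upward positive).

R_B = 85.26 kN

Release the roller at B. Primary structure: cantilever fixed at A.
Free-end deflection of the primary structure under the applied loading (downward +):
  point load 99 at a = 11.7: Pa²(3L − a)/(6EI) = 61662/EI
  clockwise couple 22.75 at a = 4.33: M₀a(2L − a)/(2EI) = 1067/EI
  δ_0 = 62729/EI
Tip deflection under a unit load at B: L³/(3EI) = 732.3/EI.
With EI = 40000 kN·m²: δ_0 = 1.5682 m and δ_{BB} = 0.018308 m/kN.
Compatibility — the spring shortens by R_B/k under the reaction it provides: δ_0 − R_B·δ_{BB} = R_B/k. With 1/k = 0.000086 m/kN, R_B = δ_0 / (δ_{BB} + 1/k) = 1.5682 / (0.018308 + 0.000086) = 85.26 kN.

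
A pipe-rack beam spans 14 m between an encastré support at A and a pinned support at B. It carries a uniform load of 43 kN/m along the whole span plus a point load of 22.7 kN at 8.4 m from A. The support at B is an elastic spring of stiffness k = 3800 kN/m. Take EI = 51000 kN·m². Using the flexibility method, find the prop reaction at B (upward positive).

Take the reaction at B as the redundant and release it; the primary structure is a cantilever fixed at A.
Downward deflection at the released point B due to the loads:
  UDL 43: wL⁴/(8EI) = 206486/EI
  point load 22.7 at a = 8.4: Pa²(3L − a)/(6EI) = 8970/EI
  δ_0 = 215456/EI
Tip deflection under a unit load at B: L³/(3EI) = 914.7/EI.
With EI = 51000 kN·m²: δ_0 = 4.2246 m and δ_{BB} = 0.017935 m/kN.
Compatibility — the spring shortens by R_B/k under the reaction it provides: δ_0 − R_B·δ_{BB} = R_B/k. With 1/k = 0.000263 m/kN, R_B = δ_0 / (δ_{BB} + 1/k) = 4.2246 / (0.017935 + 0.000263) = 232.2 kN.

R_B = 232.2 kN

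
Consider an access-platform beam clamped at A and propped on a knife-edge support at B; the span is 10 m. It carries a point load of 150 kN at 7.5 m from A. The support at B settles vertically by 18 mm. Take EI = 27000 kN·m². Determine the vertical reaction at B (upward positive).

R_B = 93.46 kN

Remove the prop at B; the released (primary) structure is a cantilever built in at A.
Primary-structure tip deflection at B by superposition:
  point load 150 at a = 7.5: Pa²(3L − a)/(6EI) = 31641/EI
Flexibility coefficient — unit upward force at B: δ_{BB} = L³/(3EI) = 333.3/EI.
With EI = 27000 kN·m²: δ_0 = 1.1719 m and δ_{BB} = 0.012346 m/kN.
Compatibility — the beam at B must follow the support down by 0.018 m: δ_0 − R_B·δ_{BB} = 0.018, so R_B = (1.1719 − 0.018)/0.012346 = 93.46 kN.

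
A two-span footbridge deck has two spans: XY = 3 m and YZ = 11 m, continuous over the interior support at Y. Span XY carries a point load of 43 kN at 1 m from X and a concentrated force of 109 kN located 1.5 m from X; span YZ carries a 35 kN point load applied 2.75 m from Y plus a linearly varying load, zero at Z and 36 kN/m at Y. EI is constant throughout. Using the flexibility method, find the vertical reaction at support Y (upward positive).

Insert a hinge at Y; M_Y is the redundant, and each span becomes simply supported.
Rotations at Y on the released spans (each span's end-slope, ×1/EI):
  span XY: point load 43 at a = 1: Pab(L + a)/(6LEI) = 19.11/EI
  span XY: point load 109 at a = 1.5: Pab(L + a)/(6LEI) = 61.31/EI
  span YZ: point load 35 at a = 2.75: Pab(L + b)/(6LEI) = 231.6/EI
  span YZ: triangular load, peak 36: w₀L³/(45EI) = 1065/EI
  relative rotation θ_0 = (80.42 + 1296)/EI = 1377/EI
A unit hogging moment at Y produces rotation L₁/(3EI) + L₂/(3EI) = 4.667/EI.
Slope continuity at Y: θ_0 = M_Y·4.667/EI, so M_Y = 1377/4.667 = 295 kN·m (hogging).
Span XY, ΣM about X with M_Y applied at Y: R_Y^{XY}·3 = 206.5 + 295, so R_Y^{XY} = 167.2 kN and R_X = 152 − 167.2 = -15.18 kN.
Span YZ, ΣM about Z: R_Y^{YZ}·11 = 1741 + 295, so R_Y^{YZ} = 185.1 kN and R_Z = 233 − 185.1 = 47.93 kN.
R_Y = 167.2 + 185.1 = 352.2 kN.

R_Y = 352.2 kN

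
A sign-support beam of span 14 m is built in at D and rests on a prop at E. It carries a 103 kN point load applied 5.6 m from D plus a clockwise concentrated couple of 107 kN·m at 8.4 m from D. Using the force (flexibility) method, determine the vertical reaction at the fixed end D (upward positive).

Choose R_E as the redundant. The primary structure is the cantilever fixed at D.
Deflection at E on the released cantilever, summing each load's contribution:
  point load 103 at a = 5.6: Pa²(3L − a)/(6EI) = 19596/EI
  clockwise couple 107 at a = 8.4: M₀a(2L − a)/(2EI) = 8808/EI
  δ_0 = 28404/EI
Flexibility coefficient — unit upward force at E: δ_{EE} = L³/(3EI) = 914.7/EI.
Compatibility at E: δ_0 − R_E·δ_{EE} = 0, so R_E = 28404/914.7 = 31.05 kN.
Vertical equilibrium: R_D = ΣP − R_E = 103 − 31.05 = 71.95 kN.

R_D = 71.95 kN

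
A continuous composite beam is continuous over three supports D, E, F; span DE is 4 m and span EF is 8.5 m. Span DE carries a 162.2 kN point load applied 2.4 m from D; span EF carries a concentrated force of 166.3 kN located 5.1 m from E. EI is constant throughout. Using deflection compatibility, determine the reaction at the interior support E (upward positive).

R_E = 237.9 kN

Release continuity at E by inserting a hinge; the redundant is the internal moment M_E. The primary structure is two simply-supported spans DE and EF.
Discontinuity in slope at E on the released structure — sum the simple-span end rotations:
  span DE: point load 162.2 at a = 2.4: Pab(L + a)/(6LEI) = 166.1/EI
  span EF: point load 166.3 at a = 5.1: Pab(L + b)/(6LEI) = 672.8/EI
  relative rotation θ_0 = (166.1 + 672.8)/EI = 838.9/EI
A unit hogging moment at E produces rotation L₁/(3EI) + L₂/(3EI) = 4.167/EI.
Compatibility: M_E·(L₁+L₂)/(3EI) = θ_0, giving M_E = 201.3 kN·m (hogging).
Span DE, ΣM about D with M_E applied at E: R_E^{DE}·4 = 389.3 + 201.3, so R_E^{DE} = 147.7 kN and R_D = 162.2 − 147.7 = 14.54 kN.
Span EF, ΣM about F: R_E^{EF}·8.5 = 565.4 + 201.3, so R_E^{EF} = 90.21 kN and R_F = 166.3 − 90.21 = 76.09 kN.
R_E = 147.7 + 90.21 = 237.9 kN.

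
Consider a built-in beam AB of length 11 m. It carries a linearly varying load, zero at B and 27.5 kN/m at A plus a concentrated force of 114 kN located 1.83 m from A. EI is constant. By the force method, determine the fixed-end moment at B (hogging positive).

M_B = 139.8 kN·m

Release both end moments; the primary structure is a simply-supported span AB with redundants M_A and M_B.
On the primary (simply-supported) span, the end slopes from the loading are:
  at A: triangular load, peak 27.5: w₀L³/(45EI) = 813.4/EI
  at B: triangular load, peak 27.5: 7w₀L³/(360EI) = 711.7/EI
  at A: point load 114 at a = 1.83: Pab(L + b)/(6LEI) = 584.6/EI
  at B: point load 114 at a = 1.83: Pab(L + a)/(6LEI) = 371.9/EI
  θ_A0 = 1398/EI,  θ_B0 = 1084/EI
Flexibility coefficients: a unit moment at one end gives L/(3EI) there and L/(6EI) at the far end, so f₁₁ = f₂₂ = 3.667/EI and f₁₂ = f₂₁ = 1.833/EI.
Compatibility — zero rotation at each built-in end:
  3.667 M_A + 1.833 M_B = 1398
  1.833 M_A + 3.667 M_B = 1084
Solving the pair gives M_A = 311.4 kN·m and M_B = 139.8 kN·m (hogging).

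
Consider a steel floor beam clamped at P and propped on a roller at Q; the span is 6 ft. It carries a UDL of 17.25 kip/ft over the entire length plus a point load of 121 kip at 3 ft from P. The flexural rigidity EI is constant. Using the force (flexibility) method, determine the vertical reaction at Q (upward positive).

R_Q = 76.62 kip

Take the reaction at Q as the redundant and release it; the primary structure is a cantilever fixed at P.
Primary-structure tip deflection at Q by superposition:
  UDL 17.25: wL⁴/(8EI) = 2794/EI
  point load 121 at a = 3: Pa²(3L − a)/(6EI) = 2722/EI
  δ_0 = 5517/EI
Flexibility coefficient — unit upward force at Q: δ_{QQ} = L³/(3EI) = 72/EI.
Compatibility at Q: δ_0 − R_Q·δ_{QQ} = 0, so R_Q = 5517/72 = 76.62 kip.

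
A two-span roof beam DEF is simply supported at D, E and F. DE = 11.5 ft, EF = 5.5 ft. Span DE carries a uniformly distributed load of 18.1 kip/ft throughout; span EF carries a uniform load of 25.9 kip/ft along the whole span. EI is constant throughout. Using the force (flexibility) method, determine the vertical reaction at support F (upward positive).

Take M_E as the redundant. Released structure: two simple spans DE and EF with a hinge at E.
Rotations at E on the released spans (each span's end-slope, ×1/EI):
  span DE: UDL 18.1: wL³/(24EI) = 1147/EI
  span EF: UDL 25.9: wL³/(24EI) = 179.5/EI
  relative rotation θ_0 = (1147 + 179.5)/EI = 1327/EI
A unit hogging moment at E produces rotation L₁/(3EI) + L₂/(3EI) = 5.667/EI.
Compatibility: M_E·(L₁+L₂)/(3EI) = θ_0, giving M_E = 234.1 kip·ft (hogging).
Span EF, ΣM about F: R_E^{EF}·5.5 = 391.7 + 234.1, so R_E^{EF} = 113.8 kip and R_F = 142.4 − 113.8 = 28.66 kip.

R_F = 28.66 kip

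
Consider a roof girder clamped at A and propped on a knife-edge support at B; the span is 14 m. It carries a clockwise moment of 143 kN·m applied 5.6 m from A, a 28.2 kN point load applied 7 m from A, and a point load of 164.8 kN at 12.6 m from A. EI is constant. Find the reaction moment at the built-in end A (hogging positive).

Choose R_B as the redundant. The primary structure is the cantilever fixed at A.
Deflection at B on the released cantilever, summing each load's contribution:
  clockwise couple 143 at a = 5.6: M₀a(2L − a)/(2EI) = 8969/EI
  point load 28.2 at a = 7: Pa²(3L − a)/(6EI) = 8060/EI
  point load 164.8 at a = 12.6: Pa²(3L − a)/(6EI) = 128202/EI
  δ_0 = 145231/EI
Tip deflection under a unit load at B: L³/(3EI) = 914.7/EI.
The prop prevents deflection at B: R_B = δ_0/δ_{BB} = 145231/914.7 = 158.8 kN.
Moment equilibrium about A: M_A = Σ(load moments about A) − R_B·L = 2417 − 158.8×14 = 194 kN·m.

M_A = 194 kN·m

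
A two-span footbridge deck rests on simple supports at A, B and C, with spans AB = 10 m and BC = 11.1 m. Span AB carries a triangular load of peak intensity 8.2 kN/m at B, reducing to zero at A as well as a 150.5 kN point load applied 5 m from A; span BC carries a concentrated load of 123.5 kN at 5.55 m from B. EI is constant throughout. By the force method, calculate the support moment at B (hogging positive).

M_B = 294.9 kN·m

Insert a hinge at B; M_B is the redundant, and each span becomes simply supported.
Discontinuity in slope at B on the released structure — sum the simple-span end rotations:
  span AB: triangular load, peak 8.2: w₀L³/(45EI) = 182.2/EI
  span AB: point load 150.5 at a = 5: Pab(L + a)/(6LEI) = 940.6/EI
  span BC: point load 123.5 at a = 5.55: Pab(L + b)/(6LEI) = 951/EI
  relative rotation θ_0 = (1123 + 951)/EI = 2074/EI
A unit hogging moment at B produces rotation L₁/(3EI) + L₂/(3EI) = 7.033/EI.
Slope continuity at B: θ_0 = M_B·7.033/EI, so M_B = 2074/7.033 = 294.9 kN·m (hogging).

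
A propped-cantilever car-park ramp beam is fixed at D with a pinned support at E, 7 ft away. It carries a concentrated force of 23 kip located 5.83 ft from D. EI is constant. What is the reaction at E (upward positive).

R_E = 17.29 kip

Release the roller at E. Primary structure: cantilever fixed at D.
Deflection at E on the released cantilever, summing each load's contribution:
  point load 23 at a = 5.83: Pa²(3L − a)/(6EI) = 1977/EI
Tip deflection under a unit load at E: L³/(3EI) = 114.3/EI.
The prop prevents deflection at E: R_E = δ_0/δ_{EE} = 1977/114.3 = 17.29 kip.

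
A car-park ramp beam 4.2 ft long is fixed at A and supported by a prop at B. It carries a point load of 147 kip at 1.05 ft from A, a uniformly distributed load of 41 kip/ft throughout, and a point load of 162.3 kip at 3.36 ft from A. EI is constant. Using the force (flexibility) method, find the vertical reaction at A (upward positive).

Choose R_B as the redundant. The primary structure is the cantilever fixed at A.
Primary-structure tip deflection at B by superposition:
  point load 147 at a = 1.05: Pa²(3L − a)/(6EI) = 312/EI
  UDL 41: wL⁴/(8EI) = 1595/EI
  point load 162.3 at a = 3.36: Pa²(3L − a)/(6EI) = 2822/EI
  δ_0 = 4728/EI
Tip deflection under a unit load at B: L³/(3EI) = 24.7/EI.
Compatibility at B: δ_0 − R_B·δ_{BB} = 0, so R_B = 4728/24.7 = 191.5 kip.
Vertical equilibrium: R_A = ΣP − R_B = 481.5 − 191.5 = 290 kip.

R_A = 290 kip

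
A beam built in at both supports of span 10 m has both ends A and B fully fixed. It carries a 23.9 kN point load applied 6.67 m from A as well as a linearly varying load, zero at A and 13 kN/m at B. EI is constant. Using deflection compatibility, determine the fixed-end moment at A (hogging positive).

M_A = 61.01 kN·m

Take the two fixed-end moments M_A, M_B as redundants; the released structure is the simple span AB.
On the primary (simply-supported) span, the end slopes from the loading are:
  at A: point load 23.9 at a = 6.67: Pab(L + b)/(6LEI) = 117.9/EI
  at B: point load 23.9 at a = 6.67: Pab(L + a)/(6LEI) = 147.5/EI
  at A: triangular load, peak 13: 7w₀L³/(360EI) = 252.8/EI
  at B: triangular load, peak 13: w₀L³/(45EI) = 288.9/EI
  θ_A0 = 370.7/EI,  θ_B0 = 436.4/EI
Flexibility coefficients: a unit moment at one end gives L/(3EI) there and L/(6EI) at the far end, so f₁₁ = f₂₂ = 3.333/EI and f₁₂ = f₂₁ = 1.667/EI.
Compatibility — zero rotation at each built-in end:
  3.333 M_A + 1.667 M_B = 370.7
  1.667 M_A + 3.333 M_B = 436.4
Solving the pair gives M_A = 61.01 kN·m and M_B = 100.4 kN·m (hogging).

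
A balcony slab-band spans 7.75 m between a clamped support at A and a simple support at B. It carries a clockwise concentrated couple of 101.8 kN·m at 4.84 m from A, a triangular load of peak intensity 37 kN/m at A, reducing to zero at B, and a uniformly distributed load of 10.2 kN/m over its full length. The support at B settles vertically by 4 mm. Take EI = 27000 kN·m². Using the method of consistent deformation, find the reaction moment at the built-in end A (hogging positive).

M_A = 200.8 kN·m

Remove the prop at B; the released (primary) structure is a cantilever built in at A.
Deflection at B on the released cantilever, summing each load's contribution:
  clockwise couple 101.8 at a = 4.84: M₀a(2L − a)/(2EI) = 2626/EI
  triangular load, peak 37 at the fixed end: w₀L⁴/(30EI) = 4449/EI
  UDL 10.2: wL⁴/(8EI) = 4600/EI
  δ_0 = 11675/EI
Tip deflection under a unit load at B: L³/(3EI) = 155.2/EI.
With EI = 27000 kN·m²: δ_0 = 0.43241 m and δ_{BB} = 0.005747 m/kN.
Compatibility — the beam at B must follow the support down by 0.004 m: δ_0 − R_B·δ_{BB} = 0.004, so R_B = (0.43241 − 0.004)/0.005747 = 74.55 kN.
Moment equilibrium about A: M_A = Σ(load moments about A) − R_B·L = 778.5 − 74.55×7.75 = 200.8 kN·m.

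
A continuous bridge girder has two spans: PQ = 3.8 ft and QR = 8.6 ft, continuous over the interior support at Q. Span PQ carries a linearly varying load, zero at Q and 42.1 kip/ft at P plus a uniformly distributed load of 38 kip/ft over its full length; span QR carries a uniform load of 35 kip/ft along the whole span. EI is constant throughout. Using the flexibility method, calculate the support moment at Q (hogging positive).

Release continuity at Q by inserting a hinge; the redundant is the internal moment M_Q. The primary structure is two simply-supported spans PQ and QR.
Rotations at Q on the released spans (each span's end-slope, ×1/EI):
  span PQ: triangular load, peak 42.1: 7w₀L³/(360EI) = 44.92/EI
  span PQ: UDL 38: wL³/(24EI) = 86.88/EI
  span QR: UDL 35: wL³/(24EI) = 927.6/EI
  relative rotation θ_0 = (131.8 + 927.6)/EI = 1059/EI
A unit hogging moment at Q produces rotation L₁/(3EI) + L₂/(3EI) = 4.133/EI.
Compatibility: M_Q·(L₁+L₂)/(3EI) = θ_0, giving M_Q = 256.3 kip·ft (hogging).

M_Q = 256.3 kip·ft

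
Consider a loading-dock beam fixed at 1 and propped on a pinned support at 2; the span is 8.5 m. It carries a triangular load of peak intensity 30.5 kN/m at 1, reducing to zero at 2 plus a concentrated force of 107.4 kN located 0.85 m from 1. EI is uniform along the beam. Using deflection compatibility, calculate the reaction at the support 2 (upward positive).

Take the reaction at 2 as the redundant and release it; the primary structure is a cantilever fixed at 1.
Free-end deflection of the primary structure under the applied loading (downward +):
  triangular load, peak 30.5 at the fixed end: w₀L⁴/(30EI) = 5307/EI
  point load 107.4 at a = 0.85: Pa²(3L − a)/(6EI) = 318.8/EI
  δ_0 = 5626/EI
Flexibility coefficient — unit upward force at 2: δ_{22} = L³/(3EI) = 204.7/EI.
Compatibility at 2: δ_0 − R_2·δ_{22} = 0, so R_2 = 5626/204.7 = 27.48 kN.

R_2 = 27.48 kN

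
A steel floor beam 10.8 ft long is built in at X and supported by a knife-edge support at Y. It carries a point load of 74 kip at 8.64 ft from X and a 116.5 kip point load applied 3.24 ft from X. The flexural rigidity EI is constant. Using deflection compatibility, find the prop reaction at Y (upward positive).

R_Y = 66.25 kip

Choose R_Y as the redundant. The primary structure is the cantilever fixed at X.
Primary-structure tip deflection at Y by superposition:
  point load 74 at a = 8.64: Pa²(3L − a)/(6EI) = 21875/EI
  point load 116.5 at a = 3.24: Pa²(3L − a)/(6EI) = 5944/EI
  δ_0 = 27819/EI
Tip deflection under a unit load at Y: L³/(3EI) = 419.9/EI.
The prop prevents deflection at Y: R_Y = δ_0/δ_{YY} = 27819/419.9 = 66.25 kip.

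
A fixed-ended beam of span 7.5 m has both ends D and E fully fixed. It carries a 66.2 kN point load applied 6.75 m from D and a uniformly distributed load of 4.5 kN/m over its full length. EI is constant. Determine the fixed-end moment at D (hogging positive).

Release both end moments; the primary structure is a simply-supported span DE with redundants M_D and M_E.
On the primary (simply-supported) span, the end slopes from the loading are:
  at D: point load 66.2 at a = 6.75: Pab(L + b)/(6LEI) = 61.44/EI
  at E: point load 66.2 at a = 6.75: Pab(L + a)/(6LEI) = 106.1/EI
  at D: UDL 4.5: wL³/(24EI) = 79.1/EI
  at E: UDL 4.5: wL³/(24EI) = 79.1/EI
  θ_D0 = 140.5/EI,  θ_E0 = 185.2/EI
Flexibility coefficients: a unit moment at one end gives L/(3EI) there and L/(6EI) at the far end, so f₁₁ = f₂₂ = 2.5/EI and f₁₂ = f₂₁ = 1.25/EI.
Compatibility — zero rotation at each built-in end:
  2.5 M_D + 1.25 M_E = 140.5
  1.25 M_D + 2.5 M_E = 185.2
Solving the pair gives M_D = 25.56 kN·m and M_E = 61.31 kN·m (hogging).

M_D = 25.56 kN·m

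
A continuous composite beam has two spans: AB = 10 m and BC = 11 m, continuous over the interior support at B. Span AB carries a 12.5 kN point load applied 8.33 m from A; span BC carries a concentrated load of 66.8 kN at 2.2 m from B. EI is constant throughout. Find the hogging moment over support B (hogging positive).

M_B = 63.01 kN·m

Insert a hinge at B; M_B is the redundant, and each span becomes simply supported.
Discontinuity in slope at B on the released structure — sum the simple-span end rotations:
  span AB: point load 12.5 at a = 8.33: Pab(L + a)/(6LEI) = 53.12/EI
  span BC: point load 66.8 at a = 2.2: Pab(L + b)/(6LEI) = 388/EI
  relative rotation θ_0 = (53.12 + 388)/EI = 441.1/EI
A unit hogging moment at B produces rotation L₁/(3EI) + L₂/(3EI) = 7/EI.
Compatibility: M_B·(L₁+L₂)/(3EI) = θ_0, giving M_B = 63.01 kN·m (hogging).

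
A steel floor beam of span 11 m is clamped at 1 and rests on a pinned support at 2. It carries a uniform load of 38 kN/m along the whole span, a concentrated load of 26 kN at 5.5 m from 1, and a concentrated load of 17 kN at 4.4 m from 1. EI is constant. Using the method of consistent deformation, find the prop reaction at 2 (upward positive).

Remove the prop at 2; the released (primary) structure is a cantilever built in at 1.
Deflection at 2 on the released cantilever, summing each load's contribution:
  UDL 38: wL⁴/(8EI) = 69545/EI
  point load 26 at a = 5.5: Pa²(3L − a)/(6EI) = 3605/EI
  point load 17 at a = 4.4: Pa²(3L − a)/(6EI) = 1569/EI
  δ_0 = 74718/EI
Flexibility coefficient — unit upward force at 2: δ_{22} = L³/(3EI) = 443.7/EI.
The prop prevents deflection at 2: R_2 = δ_0/δ_{22} = 74718/443.7 = 168.4 kN.

R_2 = 168.4 kN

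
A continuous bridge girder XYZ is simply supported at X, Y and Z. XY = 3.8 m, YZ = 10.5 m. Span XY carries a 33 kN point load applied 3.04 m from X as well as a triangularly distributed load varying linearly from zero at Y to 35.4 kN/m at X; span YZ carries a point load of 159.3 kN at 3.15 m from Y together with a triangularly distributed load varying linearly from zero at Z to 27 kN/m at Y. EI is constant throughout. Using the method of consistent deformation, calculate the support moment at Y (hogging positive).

Release continuity at Y by inserting a hinge; the redundant is the internal moment M_Y. The primary structure is two simply-supported spans XY and YZ.
End slopes at the hinge Y, treating each span as simply supported:
  span XY: point load 33 at a = 3.04: Pab(L + a)/(6LEI) = 22.87/EI
  span XY: triangular load, peak 35.4: 7w₀L³/(360EI) = 37.77/EI
  span YZ: point load 159.3 at a = 3.15: Pab(L + b)/(6LEI) = 1045/EI
  span YZ: triangular load, peak 27: w₀L³/(45EI) = 694.6/EI
  relative rotation θ_0 = (60.64 + 1740)/EI = 1800/EI
A unit hogging moment at Y produces rotation L₁/(3EI) + L₂/(3EI) = 4.767/EI.
Compatibility: M_Y·(L₁+L₂)/(3EI) = θ_0, giving M_Y = 377.7 kN·m (hogging).

M_Y = 377.7 kN·m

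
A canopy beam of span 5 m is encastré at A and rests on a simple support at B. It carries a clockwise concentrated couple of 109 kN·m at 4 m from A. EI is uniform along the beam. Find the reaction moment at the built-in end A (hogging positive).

M_A = -47.96 kN·m

Take the reaction at B as the redundant and release it; the primary structure is a cantilever fixed at A.
Free-end deflection of the primary structure under the applied loading (downward +):
  clockwise couple 109 at a = 4: M₀a(2L − a)/(2EI) = 1308/EI
Flexibility coefficient — unit upward force at B: δ_{BB} = L³/(3EI) = 41.67/EI.
Compatibility at B: δ_0 − R_B·δ_{BB} = 0, so R_B = 1308/41.67 = 31.39 kN.
Moment equilibrium about A: M_A = Σ(load moments about A) − R_B·L = 109 − 31.39×5 = -47.96 kN·m.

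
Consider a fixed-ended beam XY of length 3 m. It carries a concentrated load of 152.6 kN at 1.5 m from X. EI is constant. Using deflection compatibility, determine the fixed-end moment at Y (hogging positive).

Take the two fixed-end moments M_X, M_Y as redundants; the released structure is the simple span XY.
On the primary (simply-supported) span, the end slopes from the loading are:
  at X: point load 152.6 at a = 1.5: Pab(L + b)/(6LEI) = 85.84/EI
  at Y: point load 152.6 at a = 1.5: Pab(L + a)/(6LEI) = 85.84/EI
  θ_X0 = 85.84/EI,  θ_Y0 = 85.84/EI
Flexibility coefficients: a unit moment at one end gives L/(3EI) there and L/(6EI) at the far end, so f₁₁ = f₂₂ = 1/EI and f₁₂ = f₂₁ = 0.5/EI.
Compatibility — zero rotation at each built-in end:
  1 M_X + 0.5 M_Y = 85.84
  0.5 M_X + 1 M_Y = 85.84
Solving the pair gives M_X = 57.23 kN·m and M_Y = 57.23 kN·m (hogging).

M_Y = 57.23 kN·m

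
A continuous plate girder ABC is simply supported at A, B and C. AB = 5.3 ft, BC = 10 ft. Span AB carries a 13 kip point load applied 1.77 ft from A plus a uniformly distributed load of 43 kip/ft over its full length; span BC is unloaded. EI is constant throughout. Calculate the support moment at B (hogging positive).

Release continuity at B by inserting a hinge; the redundant is the internal moment M_B. The primary structure is two simply-supported spans AB and BC.
End slopes at the hinge B, treating each span as simply supported:
  span AB: point load 13 at a = 1.77: Pab(L + a)/(6LEI) = 18.06/EI
  span AB: UDL 43: wL³/(24EI) = 266.7/EI
  relative rotation θ_0 = (284.8 + 0)/EI = 284.8/EI
A unit hogging moment at B produces rotation L₁/(3EI) + L₂/(3EI) = 5.1/EI.
Slope continuity at B: θ_0 = M_B·5.1/EI, so M_B = 284.8/5.1 = 55.84 kip·ft (hogging).

M_B = 55.84 kip·ft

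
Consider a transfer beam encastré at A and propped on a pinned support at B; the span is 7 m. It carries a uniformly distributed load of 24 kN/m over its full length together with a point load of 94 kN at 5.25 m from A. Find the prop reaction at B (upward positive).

Take the reaction at B as the redundant and release it; the primary structure is a cantilever fixed at A.
Primary-structure tip deflection at B by superposition:
  UDL 24: wL⁴/(8EI) = 7203/EI
  point load 94 at a = 5.25: Pa²(3L − a)/(6EI) = 6801/EI
  δ_0 = 14004/EI
Tip deflection under a unit load at B: L³/(3EI) = 114.3/EI.
The prop prevents deflection at B: R_B = δ_0/δ_{BB} = 14004/114.3 = 122.5 kN.

R_B = 122.5 kN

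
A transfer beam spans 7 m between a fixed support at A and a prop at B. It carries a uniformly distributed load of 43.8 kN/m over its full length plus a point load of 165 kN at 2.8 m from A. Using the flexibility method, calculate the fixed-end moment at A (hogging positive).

Take the reaction at B as the redundant and release it; the primary structure is a cantilever fixed at A.
Downward deflection at the released point B due to the loads:
  UDL 43.8: wL⁴/(8EI) = 13145/EI
  point load 165 at a = 2.8: Pa²(3L − a)/(6EI) = 3924/EI
  δ_0 = 17069/EI
Flexibility coefficient — unit upward force at B: δ_{BB} = L³/(3EI) = 114.3/EI.
Compatibility at B: δ_0 − R_B·δ_{BB} = 0, so R_B = 17069/114.3 = 149.3 kN.
Moment equilibrium about A: M_A = Σ(load moments about A) − R_B·L = 1535 − 149.3×7 = 490 kN·m.

M_A = 490 kN·m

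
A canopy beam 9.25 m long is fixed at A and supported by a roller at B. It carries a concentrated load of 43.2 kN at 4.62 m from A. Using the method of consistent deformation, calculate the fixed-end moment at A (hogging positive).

Remove the prop at B; the released (primary) structure is a cantilever built in at A.
Deflection at B on the released cantilever, summing each load's contribution:
  point load 43.2 at a = 4.62: Pa²(3L − a)/(6EI) = 3555/EI
Flexibility coefficient — unit upward force at B: δ_{BB} = L³/(3EI) = 263.8/EI.
The prop prevents deflection at B: R_B = δ_0/δ_{BB} = 3555/263.8 = 13.47 kN.
Moment equilibrium about A: M_A = Σ(load moments about A) − R_B·L = 199.6 − 13.47×9.25 = 74.95 kN·m.

M_A = 74.95 kN·m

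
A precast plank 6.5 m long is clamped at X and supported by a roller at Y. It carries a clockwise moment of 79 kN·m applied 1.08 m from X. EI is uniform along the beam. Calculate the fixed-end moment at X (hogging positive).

Release the roller at Y. Primary structure: cantilever fixed at X.
Primary-structure tip deflection at Y by superposition:
  clockwise couple 79 at a = 1.08: M₀a(2L − a)/(2EI) = 508.5/EI
Tip deflection under a unit load at Y: L³/(3EI) = 91.54/EI.
Compatibility at Y: δ_0 − R_Y·δ_{YY} = 0, so R_Y = 508.5/91.54 = 5.555 kN.
Moment equilibrium about X: M_X = Σ(load moments about X) − R_Y·L = 79 − 5.555×6.5 = 42.89 kN·m.

M_X = 42.89 kN·m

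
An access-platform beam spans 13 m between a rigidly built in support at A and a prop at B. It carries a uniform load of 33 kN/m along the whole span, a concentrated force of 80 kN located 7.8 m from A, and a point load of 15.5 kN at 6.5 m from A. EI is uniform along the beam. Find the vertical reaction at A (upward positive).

Choose R_B as the redundant. The primary structure is the cantilever fixed at A.
Primary-structure tip deflection at B by superposition:
  UDL 33: wL⁴/(8EI) = 117814/EI
  point load 80 at a = 7.8: Pa²(3L − a)/(6EI) = 25309/EI
  point load 15.5 at a = 6.5: Pa²(3L − a)/(6EI) = 3547/EI
  δ_0 = 146671/EI
Tip deflection under a unit load at B: L³/(3EI) = 732.3/EI.
The prop prevents deflection at B: R_B = δ_0/δ_{BB} = 146671/732.3 = 200.3 kN.
Vertical equilibrium: R_A = ΣP − R_B = 524.5 − 200.3 = 324.2 kN.

R_A = 324.2 kN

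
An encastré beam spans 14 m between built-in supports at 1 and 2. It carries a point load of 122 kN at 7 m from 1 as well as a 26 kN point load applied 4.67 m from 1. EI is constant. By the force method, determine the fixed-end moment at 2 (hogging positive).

M_2 = 240.5 kN·m

Release both end moments; the primary structure is a simply-supported span 12 with redundants M_1 and M_2.
Simple-span end rotations at 1 and 2 under the given loads:
  at 1: point load 122 at a = 7: Pab(L + b)/(6LEI) = 1494/EI
  at 2: point load 122 at a = 7: Pab(L + a)/(6LEI) = 1494/EI
  at 1: point load 26 at a = 4.67: Pab(L + b)/(6LEI) = 314.6/EI
  at 2: point load 26 at a = 4.67: Pab(L + a)/(6LEI) = 251.8/EI
  θ_10 = 1809/EI,  θ_20 = 1746/EI
Flexibility coefficients: a unit moment at one end gives L/(3EI) there and L/(6EI) at the far end, so f₁₁ = f₂₂ = 4.667/EI and f₁₂ = f₂₁ = 2.333/EI.
Compatibility — zero rotation at each built-in end:
  4.667 M_1 + 2.333 M_2 = 1809
  2.333 M_1 + 4.667 M_2 = 1746
Solving the pair gives M_1 = 267.4 kN·m and M_2 = 240.5 kN·m (hogging).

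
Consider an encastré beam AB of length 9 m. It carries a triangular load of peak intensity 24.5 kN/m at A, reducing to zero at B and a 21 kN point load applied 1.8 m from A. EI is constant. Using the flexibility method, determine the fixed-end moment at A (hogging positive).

Take the two fixed-end moments M_A, M_B as redundants; the released structure is the simple span AB.
Simple-span end rotations at A and B under the given loads:
  at A: triangular load, peak 24.5: w₀L³/(45EI) = 396.9/EI
  at B: triangular load, peak 24.5: 7w₀L³/(360EI) = 347.3/EI
  at A: point load 21 at a = 1.8: Pab(L + b)/(6LEI) = 81.65/EI
  at B: point load 21 at a = 1.8: Pab(L + a)/(6LEI) = 54.43/EI
  θ_A0 = 478.5/EI,  θ_B0 = 401.7/EI
Flexibility coefficients: a unit moment at one end gives L/(3EI) there and L/(6EI) at the far end, so f₁₁ = f₂₂ = 3/EI and f₁₂ = f₂₁ = 1.5/EI.
Compatibility — zero rotation at each built-in end:
  3 M_A + 1.5 M_B = 478.5
  1.5 M_A + 3 M_B = 401.7
Solving the pair gives M_A = 123.4 kN·m and M_B = 72.2 kN·m (hogging).

M_A = 123.4 kN·m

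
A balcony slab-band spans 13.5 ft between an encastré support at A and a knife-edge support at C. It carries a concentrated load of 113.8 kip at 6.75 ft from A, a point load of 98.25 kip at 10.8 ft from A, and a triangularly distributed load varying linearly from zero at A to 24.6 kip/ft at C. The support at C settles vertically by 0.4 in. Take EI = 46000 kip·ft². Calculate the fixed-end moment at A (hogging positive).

M_A = 702.2 kip·ft

Choose R_C as the redundant. The primary structure is the cantilever fixed at A.
Deflection at C on the released cantilever, summing each load's contribution:
  point load 113.8 at a = 6.75: Pa²(3L − a)/(6EI) = 29166/EI
  point load 98.25 at a = 10.8: Pa²(3L − a)/(6EI) = 56726/EI
  triangular load, peak 24.6 at the free end: 11w₀L⁴/(120EI) = 74900/EI
  δ_0 = 160792/EI
Flexibility coefficient — unit upward force at C: δ_{CC} = L³/(3EI) = 820.1/EI.
With EI = 46000 kip·ft²: δ_0 = 3.4955 ft and δ_{CC} = 0.017829 ft/kip.
Compatibility — the beam at C must follow the support down by 0.03333 ft: δ_0 − R_C·δ_{CC} = 0.03333, so R_C = (3.4955 − 0.03333)/0.017829 = 194.2 kip.
Moment equilibrium about A: M_A = Σ(load moments about A) − R_C·L = 3324 − 194.2×13.5 = 702.2 kip·ft.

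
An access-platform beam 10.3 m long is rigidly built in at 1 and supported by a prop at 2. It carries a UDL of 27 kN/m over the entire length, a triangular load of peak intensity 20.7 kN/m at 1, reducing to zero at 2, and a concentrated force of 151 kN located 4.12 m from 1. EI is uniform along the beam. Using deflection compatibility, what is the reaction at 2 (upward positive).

Choose R_2 as the redundant. The primary structure is the cantilever fixed at 1.
Free-end deflection of the primary structure under the applied loading (downward +):
  UDL 27: wL⁴/(8EI) = 37986/EI
  triangular load, peak 20.7 at the fixed end: w₀L⁴/(30EI) = 7766/EI
  point load 151 at a = 4.12: Pa²(3L − a)/(6EI) = 11440/EI
  δ_0 = 57192/EI
Tip deflection under a unit load at 2: L³/(3EI) = 364.2/EI.
The prop prevents deflection at 2: R_2 = δ_0/δ_{22} = 57192/364.2 = 157 kN.

R_2 = 157 kN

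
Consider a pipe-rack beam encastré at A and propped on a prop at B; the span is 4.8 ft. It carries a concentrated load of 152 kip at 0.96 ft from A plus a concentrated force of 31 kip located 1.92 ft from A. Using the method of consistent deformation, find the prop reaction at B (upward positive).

Take the reaction at B as the redundant and release it; the primary structure is a cantilever fixed at A.
Deflection at B on the released cantilever, summing each load's contribution:
  point load 152 at a = 0.96: Pa²(3L − a)/(6EI) = 313.8/EI
  point load 31 at a = 1.92: Pa²(3L − a)/(6EI) = 237.7/EI
  δ_0 = 551.5/EI
Flexibility coefficient — unit upward force at B: δ_{BB} = L³/(3EI) = 36.86/EI.
The prop prevents deflection at B: R_B = δ_0/δ_{BB} = 551.5/36.86 = 14.96 kip.

R_B = 14.96 kip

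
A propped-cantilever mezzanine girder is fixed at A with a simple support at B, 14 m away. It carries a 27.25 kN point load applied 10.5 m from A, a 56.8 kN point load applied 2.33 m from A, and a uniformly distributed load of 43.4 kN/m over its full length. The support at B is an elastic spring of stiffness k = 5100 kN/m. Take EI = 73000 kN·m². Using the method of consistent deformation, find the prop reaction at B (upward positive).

R_B = 243.5 kN

Release the roller at B. Primary structure: cantilever fixed at A.
Downward deflection at the released point B due to the loads:
  point load 27.25 at a = 10.5: Pa²(3L − a)/(6EI) = 15773/EI
  point load 56.8 at a = 2.33: Pa²(3L − a)/(6EI) = 2039/EI
  UDL 43.4: wL⁴/(8EI) = 208407/EI
  δ_0 = 226218/EI
Tip deflection under a unit load at B: L³/(3EI) = 914.7/EI.
With EI = 73000 kN·m²: δ_0 = 3.0989 m and δ_{BB} = 0.01253 m/kN.
Compatibility — the spring shortens by R_B/k under the reaction it provides: δ_0 − R_B·δ_{BB} = R_B/k. With 1/k = 0.000196 m/kN, R_B = δ_0 / (δ_{BB} + 1/k) = 3.0989 / (0.01253 + 0.000196) = 243.5 kN.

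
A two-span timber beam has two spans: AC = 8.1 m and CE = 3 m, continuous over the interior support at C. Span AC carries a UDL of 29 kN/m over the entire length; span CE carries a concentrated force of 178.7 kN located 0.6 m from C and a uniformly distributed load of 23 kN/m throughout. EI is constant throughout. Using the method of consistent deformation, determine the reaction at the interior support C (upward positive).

Insert a hinge at C; M_C is the redundant, and each span becomes simply supported.
Rotations at C on the released spans (each span's end-slope, ×1/EI):
  span AC: UDL 29: wL³/(24EI) = 642.2/EI
  span CE: point load 178.7 at a = 0.6: Pab(L + b)/(6LEI) = 77.2/EI
  span CE: UDL 23: wL³/(24EI) = 25.88/EI
  relative rotation θ_0 = (642.2 + 103.1)/EI = 745.2/EI
A unit hogging moment at C produces rotation L₁/(3EI) + L₂/(3EI) = 3.7/EI.
Compatibility: M_C·(L₁+L₂)/(3EI) = θ_0, giving M_C = 201.4 kN·m (hogging).
Span AC, ΣM about A with M_C applied at C: R_C^{AC}·8.1 = 951.3 + 201.4, so R_C^{AC} = 142.3 kN and R_A = 234.9 − 142.3 = 92.58 kN.
Span CE, ΣM about E: R_C^{CE}·3 = 532.4 + 201.4, so R_C^{CE} = 244.6 kN and R_E = 247.7 − 244.6 = 3.102 kN.
R_C = 142.3 + 244.6 = 386.9 kN.

R_C = 386.9 kN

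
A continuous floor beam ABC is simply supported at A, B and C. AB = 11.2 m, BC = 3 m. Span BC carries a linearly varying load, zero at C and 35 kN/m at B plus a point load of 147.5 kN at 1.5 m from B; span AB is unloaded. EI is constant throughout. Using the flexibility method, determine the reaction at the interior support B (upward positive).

Insert a hinge at B; M_B is the redundant, and each span becomes simply supported.
Rotations at B on the released spans (each span's end-slope, ×1/EI):
  span BC: triangular load, peak 35: w₀L³/(45EI) = 21/EI
  span BC: point load 147.5 at a = 1.5: Pab(L + b)/(6LEI) = 82.97/EI
  relative rotation θ_0 = (0 + 104)/EI = 104/EI
A unit hogging moment at B produces rotation L₁/(3EI) + L₂/(3EI) = 4.733/EI.
Compatibility: M_B·(L₁+L₂)/(3EI) = θ_0, giving M_B = 21.97 kN·m (hogging).
Span AB, ΣM about A with M_B applied at B: R_B^{AB}·11.2 = 0 + 21.97, so R_B^{AB} = 1.961 kN and R_A = 0 − 1.961 = -1.961 kN.
Span BC, ΣM about C: R_B^{BC}·3 = 326.2 + 21.97, so R_B^{BC} = 116.1 kN and R_C = 200 − 116.1 = 83.93 kN.
R_B = 1.961 + 116.1 = 118 kN.

R_B = 118 kN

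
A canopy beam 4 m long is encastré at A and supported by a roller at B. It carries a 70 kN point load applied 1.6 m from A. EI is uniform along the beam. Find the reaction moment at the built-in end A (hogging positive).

M_A = 53.76 kN·m

Choose R_B as the redundant. The primary structure is the cantilever fixed at A.
Downward deflection at the released point B due to the loads:
  point load 70 at a = 1.6: Pa²(3L − a)/(6EI) = 310.6/EI
Tip deflection under a unit load at B: L³/(3EI) = 21.33/EI.
The prop prevents deflection at B: R_B = δ_0/δ_{BB} = 310.6/21.33 = 14.56 kN.
Moment equilibrium about A: M_A = Σ(load moments about A) − R_B·L = 112 − 14.56×4 = 53.76 kN·m.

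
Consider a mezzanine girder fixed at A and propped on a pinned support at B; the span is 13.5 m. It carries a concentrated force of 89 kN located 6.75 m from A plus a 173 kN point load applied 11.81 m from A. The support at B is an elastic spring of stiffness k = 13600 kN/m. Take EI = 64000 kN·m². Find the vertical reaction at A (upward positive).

R_A = 94.46 kN

Take the reaction at B as the redundant and release it; the primary structure is a cantilever fixed at A.
Deflection at B on the released cantilever, summing each load's contribution:
  point load 89 at a = 6.75: Pa²(3L − a)/(6EI) = 22810/EI
  point load 173 at a = 11.81: Pa²(3L − a)/(6EI) = 115379/EI
  δ_0 = 138188/EI
Flexibility coefficient — unit upward force at B: δ_{BB} = L³/(3EI) = 820.1/EI.
With EI = 64000 kN·m²: δ_0 = 2.1592 m and δ_{BB} = 0.012814 m/kN.
Compatibility — the spring shortens by R_B/k under the reaction it provides: δ_0 − R_B·δ_{BB} = R_B/k. With 1/k = 0.000074 m/kN, R_B = δ_0 / (δ_{BB} + 1/k) = 2.1592 / (0.012814 + 0.000074) = 167.5 kN.
Vertical equilibrium: R_A = ΣP − R_B = 262 − 167.5 = 94.46 kN.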